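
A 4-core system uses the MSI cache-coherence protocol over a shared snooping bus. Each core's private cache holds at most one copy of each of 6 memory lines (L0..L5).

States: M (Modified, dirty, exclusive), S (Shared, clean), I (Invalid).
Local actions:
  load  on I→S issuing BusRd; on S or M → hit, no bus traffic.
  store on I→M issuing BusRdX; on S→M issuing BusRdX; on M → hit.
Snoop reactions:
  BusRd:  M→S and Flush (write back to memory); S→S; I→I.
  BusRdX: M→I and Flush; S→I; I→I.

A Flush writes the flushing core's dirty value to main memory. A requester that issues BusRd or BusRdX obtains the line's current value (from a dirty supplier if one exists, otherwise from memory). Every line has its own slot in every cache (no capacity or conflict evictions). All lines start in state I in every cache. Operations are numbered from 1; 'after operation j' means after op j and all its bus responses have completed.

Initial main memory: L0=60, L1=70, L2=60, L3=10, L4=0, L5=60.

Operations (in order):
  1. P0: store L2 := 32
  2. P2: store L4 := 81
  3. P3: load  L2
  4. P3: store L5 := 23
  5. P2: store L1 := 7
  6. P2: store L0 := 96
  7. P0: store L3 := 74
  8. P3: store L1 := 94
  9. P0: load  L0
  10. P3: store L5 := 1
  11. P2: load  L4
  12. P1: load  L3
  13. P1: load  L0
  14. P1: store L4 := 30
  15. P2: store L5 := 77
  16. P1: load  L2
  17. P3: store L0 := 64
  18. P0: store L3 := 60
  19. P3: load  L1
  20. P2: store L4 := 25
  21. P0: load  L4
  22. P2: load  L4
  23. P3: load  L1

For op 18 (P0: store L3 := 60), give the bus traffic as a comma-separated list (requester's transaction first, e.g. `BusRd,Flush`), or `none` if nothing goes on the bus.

bus = BusRdX

step 1: P0: store L2 := 32  ⟶  MIII  (L2)  txn=BusRdX  M[L2]=60
step 2: P2: store L4 := 81  ⟶  IIMI  (L4)  txn=BusRdX  M[L4]=0
step 3: P3: load  L2  ⟶  SIIS  (L2)  txn=BusRd+Flush  M[L2]=32
step 4: P3: store L5 := 23  ⟶  IIIM  (L5)  txn=BusRdX  M[L5]=60
step 5: P2: store L1 := 7  ⟶  IIMI  (L1)  txn=BusRdX  M[L1]=70
step 6: P2: store L0 := 96  ⟶  IIMI  (L0)  txn=BusRdX  M[L0]=60
step 7: P0: store L3 := 74  ⟶  MIII  (L3)  txn=BusRdX  M[L3]=10
step 8: P3: store L1 := 94  ⟶  IIIM  (L1)  txn=BusRdX+Flush  M[L1]=7
step 9: P0: load  L0  ⟶  SISI  (L0)  txn=BusRd+Flush  M[L0]=96
step 10: P3: store L5 := 1  ⟶  IIIM  (L5)  txn=∅  M[L5]=60
step 11: P2: load  L4  ⟶  IIMI  (L4)  txn=∅  M[L4]=0
step 12: P1: load  L3  ⟶  SSII  (L3)  txn=BusRd+Flush  M[L3]=74
step 13: P1: load  L0  ⟶  SSSI  (L0)  txn=BusRd  M[L0]=96
step 14: P1: store L4 := 30  ⟶  IMII  (L4)  txn=BusRdX+Flush  M[L4]=81
step 15: P2: store L5 := 77  ⟶  IIMI  (L5)  txn=BusRdX+Flush  M[L5]=1
step 16: P1: load  L2  ⟶  SSIS  (L2)  txn=BusRd  M[L2]=32
step 17: P3: store L0 := 64  ⟶  IIIM  (L0)  txn=BusRdX  M[L0]=96
step 18: P0: store L3 := 60  ⟶  MIII  (L3)  txn=BusRdX  M[L3]=74
step 19: P3: load  L1  ⟶  IIIM  (L1)  txn=∅  M[L1]=7
step 20: P2: store L4 := 25  ⟶  IIMI  (L4)  txn=BusRdX+Flush  M[L4]=30
step 21: P0: load  L4  ⟶  SISI  (L4)  txn=BusRd+Flush  M[L4]=25
step 22: P2: load  L4  ⟶  SISI  (L4)  txn=∅  M[L4]=25
step 23: P3: load  L1  ⟶  IIIM  (L1)  txn=∅  M[L1]=7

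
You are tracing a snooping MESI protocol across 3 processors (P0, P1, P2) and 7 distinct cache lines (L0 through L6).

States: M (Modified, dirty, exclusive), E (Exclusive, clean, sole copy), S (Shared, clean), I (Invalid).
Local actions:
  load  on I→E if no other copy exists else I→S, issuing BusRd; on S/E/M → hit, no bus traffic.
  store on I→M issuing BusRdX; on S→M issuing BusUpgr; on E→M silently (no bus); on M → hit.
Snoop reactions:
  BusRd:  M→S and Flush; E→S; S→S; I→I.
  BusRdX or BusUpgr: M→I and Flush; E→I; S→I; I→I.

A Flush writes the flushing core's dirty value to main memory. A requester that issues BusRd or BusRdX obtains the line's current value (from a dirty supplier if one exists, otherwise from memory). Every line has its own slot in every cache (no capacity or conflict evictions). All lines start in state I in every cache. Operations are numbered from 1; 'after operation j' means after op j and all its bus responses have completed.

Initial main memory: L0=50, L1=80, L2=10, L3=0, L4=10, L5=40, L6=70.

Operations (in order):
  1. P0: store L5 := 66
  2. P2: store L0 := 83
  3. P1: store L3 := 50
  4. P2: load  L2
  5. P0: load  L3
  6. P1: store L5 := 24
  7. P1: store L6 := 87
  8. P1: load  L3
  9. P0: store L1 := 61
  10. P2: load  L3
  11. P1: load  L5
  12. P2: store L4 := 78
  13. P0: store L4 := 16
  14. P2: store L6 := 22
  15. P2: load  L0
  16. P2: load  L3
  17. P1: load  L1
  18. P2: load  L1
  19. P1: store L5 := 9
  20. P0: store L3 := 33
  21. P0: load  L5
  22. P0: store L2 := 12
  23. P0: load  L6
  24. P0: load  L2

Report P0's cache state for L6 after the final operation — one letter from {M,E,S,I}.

state = S

  op1 P0: store L5 := 66 → M/I/I on L5; bus BusRdX; mem=40
  op2 P2: store L0 := 83 → I/I/M on L0; bus BusRdX; mem=50
  op3 P1: store L3 := 50 → I/M/I on L3; bus BusRdX; mem=0
  op4 P2: load  L2 → I/I/E on L2; bus BusRd; mem=10
  op5 P0: load  L3 → S/S/I on L3; bus BusRd Flush; mem=50
  op6 P1: store L5 := 24 → I/M/I on L5; bus BusRdX Flush; mem=66
  op7 P1: store L6 := 87 → I/M/I on L6; bus BusRdX; mem=70
  op8 P1: load  L3 → S/S/I on L3; bus (none); mem=50
  op9 P0: store L1 := 61 → M/I/I on L1; bus BusRdX; mem=80
  op10 P2: load  L3 → S/S/S on L3; bus BusRd; mem=50
  op11 P1: load  L5 → I/M/I on L5; bus (none); mem=66
  op12 P2: store L4 := 78 → I/I/M on L4; bus BusRdX; mem=10
  op13 P0: store L4 := 16 → M/I/I on L4; bus BusRdX Flush; mem=78
  op14 P2: store L6 := 22 → I/I/M on L6; bus BusRdX Flush; mem=87
  op15 P2: load  L0 → I/I/M on L0; bus (none); mem=50
  op16 P2: load  L3 → S/S/S on L3; bus (none); mem=50
  op17 P1: load  L1 → S/S/I on L1; bus BusRd Flush; mem=61
  op18 P2: load  L1 → S/S/S on L1; bus BusRd; mem=61
  op19 P1: store L5 := 9 → I/M/I on L5; bus (none); mem=66
  op20 P0: store L3 := 33 → M/I/I on L3; bus BusUpgr; mem=50
  op21 P0: load  L5 → S/S/I on L5; bus BusRd Flush; mem=9
  op22 P0: store L2 := 12 → M/I/I on L2; bus BusRdX; mem=10
  op23 P0: load  L6 → S/I/S on L6; bus BusRd Flush; mem=22
  op24 P0: load  L2 → M/I/I on L2; bus (none); mem=10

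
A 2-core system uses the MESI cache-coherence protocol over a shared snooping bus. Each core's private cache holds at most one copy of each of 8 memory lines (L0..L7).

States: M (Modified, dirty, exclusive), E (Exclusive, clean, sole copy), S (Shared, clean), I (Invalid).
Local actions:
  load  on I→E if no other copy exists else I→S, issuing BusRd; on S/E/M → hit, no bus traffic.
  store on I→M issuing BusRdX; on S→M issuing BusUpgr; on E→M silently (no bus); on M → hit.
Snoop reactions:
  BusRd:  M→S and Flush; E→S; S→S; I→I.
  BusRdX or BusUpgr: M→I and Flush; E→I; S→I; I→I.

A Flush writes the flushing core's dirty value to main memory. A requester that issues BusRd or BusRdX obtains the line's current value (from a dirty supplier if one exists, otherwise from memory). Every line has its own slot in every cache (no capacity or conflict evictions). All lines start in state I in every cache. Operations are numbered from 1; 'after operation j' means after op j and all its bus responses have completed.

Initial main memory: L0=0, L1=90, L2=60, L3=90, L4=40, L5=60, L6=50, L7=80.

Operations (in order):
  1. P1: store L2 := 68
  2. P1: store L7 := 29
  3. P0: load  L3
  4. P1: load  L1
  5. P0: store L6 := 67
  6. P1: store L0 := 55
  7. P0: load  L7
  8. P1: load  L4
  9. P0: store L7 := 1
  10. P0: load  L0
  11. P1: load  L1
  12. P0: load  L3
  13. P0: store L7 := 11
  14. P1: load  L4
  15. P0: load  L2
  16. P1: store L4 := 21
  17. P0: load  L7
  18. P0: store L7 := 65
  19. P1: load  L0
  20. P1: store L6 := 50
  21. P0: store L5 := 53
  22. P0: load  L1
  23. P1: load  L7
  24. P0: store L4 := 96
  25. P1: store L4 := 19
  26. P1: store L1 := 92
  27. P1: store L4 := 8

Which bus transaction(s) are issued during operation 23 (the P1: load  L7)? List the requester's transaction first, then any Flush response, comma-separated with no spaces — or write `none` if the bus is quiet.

bus = BusRd,Flush

step 1: P1: store L2 := 68  ⟶  IM  (L2)  txn=BusRdX  M[L2]=60
step 2: P1: store L7 := 29  ⟶  IM  (L7)  txn=BusRdX  M[L7]=80
step 3: P0: load  L3  ⟶  EI  (L3)  txn=BusRd  M[L3]=90
step 4: P1: load  L1  ⟶  IE  (L1)  txn=BusRd  M[L1]=90
step 5: P0: store L6 := 67  ⟶  MI  (L6)  txn=BusRdX  M[L6]=50
step 6: P1: store L0 := 55  ⟶  IM  (L0)  txn=BusRdX  M[L0]=0
step 7: P0: load  L7  ⟶  SS  (L7)  txn=BusRd+Flush  M[L7]=29
step 8: P1: load  L4  ⟶  IE  (L4)  txn=BusRd  M[L4]=40
step 9: P0: store L7 := 1  ⟶  MI  (L7)  txn=BusUpgr  M[L7]=29
step 10: P0: load  L0  ⟶  SS  (L0)  txn=BusRd+Flush  M[L0]=55
step 11: P1: load  L1  ⟶  IE  (L1)  txn=∅  M[L1]=90
step 12: P0: load  L3  ⟶  EI  (L3)  txn=∅  M[L3]=90
step 13: P0: store L7 := 11  ⟶  MI  (L7)  txn=∅  M[L7]=29
step 14: P1: load  L4  ⟶  IE  (L4)  txn=∅  M[L4]=40
step 15: P0: load  L2  ⟶  SS  (L2)  txn=BusRd+Flush  M[L2]=68
step 16: P1: store L4 := 21  ⟶  IM  (L4)  txn=∅  M[L4]=40
step 17: P0: load  L7  ⟶  MI  (L7)  txn=∅  M[L7]=29
step 18: P0: store L7 := 65  ⟶  MI  (L7)  txn=∅  M[L7]=29
step 19: P1: load  L0  ⟶  SS  (L0)  txn=∅  M[L0]=55
step 20: P1: store L6 := 50  ⟶  IM  (L6)  txn=BusRdX+Flush  M[L6]=67
step 21: P0: store L5 := 53  ⟶  MI  (L5)  txn=BusRdX  M[L5]=60
step 22: P0: load  L1  ⟶  SS  (L1)  txn=BusRd  M[L1]=90
step 23: P1: load  L7  ⟶  SS  (L7)  txn=BusRd+Flush  M[L7]=65
step 24: P0: store L4 := 96  ⟶  MI  (L4)  txn=BusRdX+Flush  M[L4]=21
step 25: P1: store L4 := 19  ⟶  IM  (L4)  txn=BusRdX+Flush  M[L4]=96
step 26: P1: store L1 := 92  ⟶  IM  (L1)  txn=BusUpgr  M[L1]=90
step 27: P1: store L4 := 8  ⟶  IM  (L4)  txn=∅  M[L4]=96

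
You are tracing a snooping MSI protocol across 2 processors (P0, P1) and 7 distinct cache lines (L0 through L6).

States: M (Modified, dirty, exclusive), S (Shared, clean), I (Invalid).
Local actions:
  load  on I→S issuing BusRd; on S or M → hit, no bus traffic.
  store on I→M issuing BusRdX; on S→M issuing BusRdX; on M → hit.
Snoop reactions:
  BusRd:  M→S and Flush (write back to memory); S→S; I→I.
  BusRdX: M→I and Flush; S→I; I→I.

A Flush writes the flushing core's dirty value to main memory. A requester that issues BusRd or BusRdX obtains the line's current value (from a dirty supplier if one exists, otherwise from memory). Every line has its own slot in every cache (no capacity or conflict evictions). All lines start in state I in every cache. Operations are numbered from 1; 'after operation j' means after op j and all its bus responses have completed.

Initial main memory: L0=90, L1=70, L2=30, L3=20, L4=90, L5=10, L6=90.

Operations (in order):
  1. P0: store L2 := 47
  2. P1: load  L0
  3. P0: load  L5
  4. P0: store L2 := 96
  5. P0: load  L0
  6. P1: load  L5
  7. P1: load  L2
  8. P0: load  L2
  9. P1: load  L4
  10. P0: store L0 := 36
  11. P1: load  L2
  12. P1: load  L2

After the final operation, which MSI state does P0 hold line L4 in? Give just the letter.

state = I

1. P0: store L2 := 47  bus=[BusRdX]  L2: P0=M P1=I  mem[L2]=30
2. P1: load  L0  bus=[BusRd]  L0: P0=I P1=S  mem[L0]=90
3. P0: load  L5  bus=[BusRd]  L5: P0=S P1=I  mem[L5]=10
4. P0: store L2 := 96  bus=[-]  L2: P0=M P1=I  mem[L2]=30
5. P0: load  L0  bus=[BusRd]  L0: P0=S P1=S  mem[L0]=90
6. P1: load  L5  bus=[BusRd]  L5: P0=S P1=S  mem[L5]=10
7. P1: load  L2  bus=[BusRd,Flush]  L2: P0=S P1=S  mem[L2]=96
8. P0: load  L2  bus=[-]  L2: P0=S P1=S  mem[L2]=96
9. P1: load  L4  bus=[BusRd]  L4: P0=I P1=S  mem[L4]=90
10. P0: store L0 := 36  bus=[BusRdX]  L0: P0=M P1=I  mem[L0]=90
11. P1: load  L2  bus=[-]  L2: P0=S P1=S  mem[L2]=96
12. P1: load  L2  bus=[-]  L2: P0=S P1=S  mem[L2]=96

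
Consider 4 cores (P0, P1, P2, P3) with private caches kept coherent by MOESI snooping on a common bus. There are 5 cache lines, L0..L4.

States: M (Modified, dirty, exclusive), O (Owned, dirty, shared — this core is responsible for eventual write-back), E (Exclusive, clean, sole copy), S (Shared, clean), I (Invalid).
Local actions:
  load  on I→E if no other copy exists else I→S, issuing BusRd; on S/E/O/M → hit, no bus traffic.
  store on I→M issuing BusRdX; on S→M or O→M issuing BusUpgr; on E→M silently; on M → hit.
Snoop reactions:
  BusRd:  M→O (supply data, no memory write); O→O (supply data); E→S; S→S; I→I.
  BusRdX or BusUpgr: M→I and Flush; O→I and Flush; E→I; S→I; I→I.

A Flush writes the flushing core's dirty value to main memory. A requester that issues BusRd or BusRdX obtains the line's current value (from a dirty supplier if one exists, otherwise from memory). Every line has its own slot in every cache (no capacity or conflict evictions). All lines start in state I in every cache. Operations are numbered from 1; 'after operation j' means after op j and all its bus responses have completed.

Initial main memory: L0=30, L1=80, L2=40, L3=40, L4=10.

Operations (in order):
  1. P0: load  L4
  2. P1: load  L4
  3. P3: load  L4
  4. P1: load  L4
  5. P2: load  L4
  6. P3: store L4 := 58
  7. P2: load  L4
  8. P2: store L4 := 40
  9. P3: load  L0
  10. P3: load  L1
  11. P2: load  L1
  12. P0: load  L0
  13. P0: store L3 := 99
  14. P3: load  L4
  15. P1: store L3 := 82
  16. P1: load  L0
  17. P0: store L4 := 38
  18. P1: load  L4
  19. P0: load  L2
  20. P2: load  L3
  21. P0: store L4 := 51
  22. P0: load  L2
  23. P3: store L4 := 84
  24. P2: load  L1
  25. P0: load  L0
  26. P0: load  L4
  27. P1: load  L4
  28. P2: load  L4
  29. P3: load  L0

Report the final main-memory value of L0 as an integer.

memory[L0] = 30

[1] P0: load  L4 | P0:E(10), P1:I, P2:I, P3:I | bus: BusRd
[2] P1: load  L4 | P0:S(10), P1:S(10), P2:I, P3:I | bus: BusRd
[3] P3: load  L4 | P0:S(10), P1:S(10), P2:I, P3:S(10) | bus: BusRd
[4] P1: load  L4 | P0:S(10), P1:S(10), P2:I, P3:S(10) | bus: none
[5] P2: load  L4 | P0:S(10), P1:S(10), P2:S(10), P3:S(10) | bus: BusRd
[6] P3: store L4 := 58 | P0:I, P1:I, P2:I, P3:M(58) | bus: BusUpgr
[7] P2: load  L4 | P0:I, P1:I, P2:S(58), P3:O(58) | bus: BusRd
[8] P2: store L4 := 40 | P0:I, P1:I, P2:M(40), P3:I | bus: BusUpgr,Flush
[9] P3: load  L0 | P0:I, P1:I, P2:I, P3:E(30) | bus: BusRd
[10] P3: load  L1 | P0:I, P1:I, P2:I, P3:E(80) | bus: BusRd
[11] P2: load  L1 | P0:I, P1:I, P2:S(80), P3:S(80) | bus: BusRd
[12] P0: load  L0 | P0:S(30), P1:I, P2:I, P3:S(30) | bus: BusRd
[13] P0: store L3 := 99 | P0:M(99), P1:I, P2:I, P3:I | bus: BusRdX
[14] P3: load  L4 | P0:I, P1:I, P2:O(40), P3:S(40) | bus: BusRd
[15] P1: store L3 := 82 | P0:I, P1:M(82), P2:I, P3:I | bus: BusRdX,Flush
[16] P1: load  L0 | P0:S(30), P1:S(30), P2:I, P3:S(30) | bus: BusRd
[17] P0: store L4 := 38 | P0:M(38), P1:I, P2:I, P3:I | bus: BusRdX,Flush
[18] P1: load  L4 | P0:O(38), P1:S(38), P2:I, P3:I | bus: BusRd
[19] P0: load  L2 | P0:E(40), P1:I, P2:I, P3:I | bus: BusRd
[20] P2: load  L3 | P0:I, P1:O(82), P2:S(82), P3:I | bus: BusRd
[21] P0: store L4 := 51 | P0:M(51), P1:I, P2:I, P3:I | bus: BusUpgr
[22] P0: load  L2 | P0:E(40), P1:I, P2:I, P3:I | bus: none
[23] P3: store L4 := 84 | P0:I, P1:I, P2:I, P3:M(84) | bus: BusRdX,Flush
[24] P2: load  L1 | P0:I, P1:I, P2:S(80), P3:S(80) | bus: none
[25] P0: load  L0 | P0:S(30), P1:S(30), P2:I, P3:S(30) | bus: none
[26] P0: load  L4 | P0:S(84), P1:I, P2:I, P3:O(84) | bus: BusRd
[27] P1: load  L4 | P0:S(84), P1:S(84), P2:I, P3:O(84) | bus: BusRd
[28] P2: load  L4 | P0:S(84), P1:S(84), P2:S(84), P3:O(84) | bus: BusRd
[29] P3: load  L0 | P0:S(30), P1:S(30), P2:I, P3:S(30) | bus: none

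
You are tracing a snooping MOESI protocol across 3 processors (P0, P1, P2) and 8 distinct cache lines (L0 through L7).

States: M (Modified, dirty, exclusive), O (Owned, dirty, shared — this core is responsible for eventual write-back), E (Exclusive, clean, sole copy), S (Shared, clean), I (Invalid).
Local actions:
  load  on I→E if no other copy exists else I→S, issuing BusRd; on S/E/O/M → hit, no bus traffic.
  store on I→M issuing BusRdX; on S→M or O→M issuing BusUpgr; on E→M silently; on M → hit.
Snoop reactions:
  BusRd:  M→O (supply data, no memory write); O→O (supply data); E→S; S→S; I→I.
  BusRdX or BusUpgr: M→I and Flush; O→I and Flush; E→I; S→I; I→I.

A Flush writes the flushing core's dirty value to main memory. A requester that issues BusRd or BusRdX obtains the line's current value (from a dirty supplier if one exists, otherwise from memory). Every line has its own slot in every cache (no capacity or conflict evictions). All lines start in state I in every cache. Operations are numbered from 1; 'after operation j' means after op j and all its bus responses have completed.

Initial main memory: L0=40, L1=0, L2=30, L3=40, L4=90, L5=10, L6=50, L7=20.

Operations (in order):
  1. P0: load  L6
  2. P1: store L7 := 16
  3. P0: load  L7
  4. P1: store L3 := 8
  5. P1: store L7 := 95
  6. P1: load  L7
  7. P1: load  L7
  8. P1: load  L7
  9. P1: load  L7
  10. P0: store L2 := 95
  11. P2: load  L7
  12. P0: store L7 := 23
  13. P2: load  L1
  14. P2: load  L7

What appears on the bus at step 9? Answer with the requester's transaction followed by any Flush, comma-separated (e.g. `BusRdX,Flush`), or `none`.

  op1 P0: load  L6 → E/I/I on L6; bus BusRd; mem=50
  op2 P1: store L7 := 16 → I/M/I on L7; bus BusRdX; mem=20
  op3 P0: load  L7 → S/O/I on L7; bus BusRd; mem=20
  op4 P1: store L3 := 8 → I/M/I on L3; bus BusRdX; mem=40
  op5 P1: store L7 := 95 → I/M/I on L7; bus BusUpgr; mem=20
  op6 P1: load  L7 → I/M/I on L7; bus (none); mem=20
  op7 P1: load  L7 → I/M/I on L7; bus (none); mem=20
  op8 P1: load  L7 → I/M/I on L7; bus (none); mem=20
  op9 P1: load  L7 → I/M/I on L7; bus (none); mem=20
  op10 P0: store L2 := 95 → M/I/I on L2; bus BusRdX; mem=30
  op11 P2: load  L7 → I/O/S on L7; bus BusRd; mem=20
  op12 P0: store L7 := 23 → M/I/I on L7; bus BusRdX Flush; mem=95
  op13 P2: load  L1 → I/I/E on L1; bus BusRd; mem=0
  op14 P2: load  L7 → O/I/S on L7; bus BusRd; mem=95

bus = none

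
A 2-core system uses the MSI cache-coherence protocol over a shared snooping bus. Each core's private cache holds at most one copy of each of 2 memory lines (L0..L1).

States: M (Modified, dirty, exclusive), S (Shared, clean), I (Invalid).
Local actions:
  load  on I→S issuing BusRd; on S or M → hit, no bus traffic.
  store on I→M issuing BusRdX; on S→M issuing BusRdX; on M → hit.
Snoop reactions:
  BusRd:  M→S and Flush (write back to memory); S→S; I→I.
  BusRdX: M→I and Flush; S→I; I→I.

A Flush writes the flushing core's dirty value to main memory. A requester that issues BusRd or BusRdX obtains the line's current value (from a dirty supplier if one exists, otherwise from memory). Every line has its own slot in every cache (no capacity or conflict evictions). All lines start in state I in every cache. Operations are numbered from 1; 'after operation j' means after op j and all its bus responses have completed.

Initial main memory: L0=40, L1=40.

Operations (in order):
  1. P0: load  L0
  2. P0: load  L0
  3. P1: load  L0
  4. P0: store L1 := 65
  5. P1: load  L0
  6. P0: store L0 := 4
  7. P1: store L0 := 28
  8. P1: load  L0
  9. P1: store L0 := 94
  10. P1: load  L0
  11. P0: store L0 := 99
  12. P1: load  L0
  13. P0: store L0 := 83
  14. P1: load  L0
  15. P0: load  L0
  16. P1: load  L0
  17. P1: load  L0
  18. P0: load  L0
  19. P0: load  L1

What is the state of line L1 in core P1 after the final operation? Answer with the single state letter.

step 1: P0: load  L0  ⟶  SI  (L0)  txn=BusRd  M[L0]=40
step 2: P0: load  L0  ⟶  SI  (L0)  txn=∅  M[L0]=40
step 3: P1: load  L0  ⟶  SS  (L0)  txn=BusRd  M[L0]=40
step 4: P0: store L1 := 65  ⟶  MI  (L1)  txn=BusRdX  M[L1]=40
step 5: P1: load  L0  ⟶  SS  (L0)  txn=∅  M[L0]=40
step 6: P0: store L0 := 4  ⟶  MI  (L0)  txn=BusRdX  M[L0]=40
step 7: P1: store L0 := 28  ⟶  IM  (L0)  txn=BusRdX+Flush  M[L0]=4
step 8: P1: load  L0  ⟶  IM  (L0)  txn=∅  M[L0]=4
step 9: P1: store L0 := 94  ⟶  IM  (L0)  txn=∅  M[L0]=4
step 10: P1: load  L0  ⟶  IM  (L0)  txn=∅  M[L0]=4
step 11: P0: store L0 := 99  ⟶  MI  (L0)  txn=BusRdX+Flush  M[L0]=94
step 12: P1: load  L0  ⟶  SS  (L0)  txn=BusRd+Flush  M[L0]=99
step 13: P0: store L0 := 83  ⟶  MI  (L0)  txn=BusRdX  M[L0]=99
step 14: P1: load  L0  ⟶  SS  (L0)  txn=BusRd+Flush  M[L0]=83
step 15: P0: load  L0  ⟶  SS  (L0)  txn=∅  M[L0]=83
step 16: P1: load  L0  ⟶  SS  (L0)  txn=∅  M[L0]=83
step 17: P1: load  L0  ⟶  SS  (L0)  txn=∅  M[L0]=83
step 18: P0: load  L0  ⟶  SS  (L0)  txn=∅  M[L0]=83
step 19: P0: load  L1  ⟶  MI  (L1)  txn=∅  M[L1]=40

state = I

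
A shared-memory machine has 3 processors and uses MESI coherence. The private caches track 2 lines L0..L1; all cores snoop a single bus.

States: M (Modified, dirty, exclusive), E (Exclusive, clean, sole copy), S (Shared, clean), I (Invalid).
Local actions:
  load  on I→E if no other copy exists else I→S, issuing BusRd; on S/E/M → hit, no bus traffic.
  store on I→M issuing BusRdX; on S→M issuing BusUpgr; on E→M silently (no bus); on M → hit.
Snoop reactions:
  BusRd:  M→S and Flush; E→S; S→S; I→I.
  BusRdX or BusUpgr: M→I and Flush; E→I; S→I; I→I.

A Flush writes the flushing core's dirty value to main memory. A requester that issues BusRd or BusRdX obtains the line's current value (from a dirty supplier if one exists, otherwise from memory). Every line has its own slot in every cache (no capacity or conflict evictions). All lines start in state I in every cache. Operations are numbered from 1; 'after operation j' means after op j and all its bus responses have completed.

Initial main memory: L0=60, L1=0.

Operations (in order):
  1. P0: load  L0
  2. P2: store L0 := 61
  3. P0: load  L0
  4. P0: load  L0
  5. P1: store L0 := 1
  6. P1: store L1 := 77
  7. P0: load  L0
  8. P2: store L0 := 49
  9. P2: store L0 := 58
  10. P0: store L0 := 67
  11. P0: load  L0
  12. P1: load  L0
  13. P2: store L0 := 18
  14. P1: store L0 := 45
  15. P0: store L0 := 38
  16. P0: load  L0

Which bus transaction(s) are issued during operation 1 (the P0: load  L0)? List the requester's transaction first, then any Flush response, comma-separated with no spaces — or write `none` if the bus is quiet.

bus = BusRd

  op1 P0: load  L0 → E/I/I on L0; bus BusRd; mem=60
  op2 P2: store L0 := 61 → I/I/M on L0; bus BusRdX; mem=60
  op3 P0: load  L0 → S/I/S on L0; bus BusRd Flush; mem=61
  op4 P0: load  L0 → S/I/S on L0; bus (none); mem=61
  op5 P1: store L0 := 1 → I/M/I on L0; bus BusRdX; mem=61
  op6 P1: store L1 := 77 → I/M/I on L1; bus BusRdX; mem=0
  op7 P0: load  L0 → S/S/I on L0; bus BusRd Flush; mem=1
  op8 P2: store L0 := 49 → I/I/M on L0; bus BusRdX; mem=1
  op9 P2: store L0 := 58 → I/I/M on L0; bus (none); mem=1
  op10 P0: store L0 := 67 → M/I/I on L0; bus BusRdX Flush; mem=58
  op11 P0: load  L0 → M/I/I on L0; bus (none); mem=58
  op12 P1: load  L0 → S/S/I on L0; bus BusRd Flush; mem=67
  op13 P2: store L0 := 18 → I/I/M on L0; bus BusRdX; mem=67
  op14 P1: store L0 := 45 → I/M/I on L0; bus BusRdX Flush; mem=18
  op15 P0: store L0 := 38 → M/I/I on L0; bus BusRdX Flush; mem=45
  op16 P0: load  L0 → M/I/I on L0; bus (none); mem=45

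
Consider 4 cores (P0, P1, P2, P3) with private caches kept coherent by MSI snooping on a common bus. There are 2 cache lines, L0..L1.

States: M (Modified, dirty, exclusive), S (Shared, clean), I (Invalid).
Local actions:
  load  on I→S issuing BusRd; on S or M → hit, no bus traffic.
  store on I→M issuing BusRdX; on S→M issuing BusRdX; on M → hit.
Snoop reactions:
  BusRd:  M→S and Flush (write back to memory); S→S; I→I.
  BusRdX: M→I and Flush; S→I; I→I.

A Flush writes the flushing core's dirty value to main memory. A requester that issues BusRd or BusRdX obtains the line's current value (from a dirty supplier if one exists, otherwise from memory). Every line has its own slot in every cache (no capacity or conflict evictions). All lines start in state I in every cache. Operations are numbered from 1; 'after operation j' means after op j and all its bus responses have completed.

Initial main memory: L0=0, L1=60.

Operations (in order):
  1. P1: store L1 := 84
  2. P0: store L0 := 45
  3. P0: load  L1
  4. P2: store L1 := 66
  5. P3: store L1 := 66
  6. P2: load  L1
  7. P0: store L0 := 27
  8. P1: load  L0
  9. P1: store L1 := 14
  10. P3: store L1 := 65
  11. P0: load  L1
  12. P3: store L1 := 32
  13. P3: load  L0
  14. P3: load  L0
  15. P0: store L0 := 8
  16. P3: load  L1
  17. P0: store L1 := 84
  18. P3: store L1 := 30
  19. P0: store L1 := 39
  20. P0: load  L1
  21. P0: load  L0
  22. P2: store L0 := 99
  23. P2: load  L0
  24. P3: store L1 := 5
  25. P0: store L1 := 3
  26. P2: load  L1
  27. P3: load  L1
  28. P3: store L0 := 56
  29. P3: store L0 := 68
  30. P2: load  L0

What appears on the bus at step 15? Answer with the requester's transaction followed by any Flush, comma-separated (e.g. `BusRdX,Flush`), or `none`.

  op1 P1: store L1 := 84 → I/M/I/I on L1; bus BusRdX; mem=60
  op2 P0: store L0 := 45 → M/I/I/I on L0; bus BusRdX; mem=0
  op3 P0: load  L1 → S/S/I/I on L1; bus BusRd Flush; mem=84
  op4 P2: store L1 := 66 → I/I/M/I on L1; bus BusRdX; mem=84
  op5 P3: store L1 := 66 → I/I/I/M on L1; bus BusRdX Flush; mem=66
  op6 P2: load  L1 → I/I/S/S on L1; bus BusRd Flush; mem=66
  op7 P0: store L0 := 27 → M/I/I/I on L0; bus (none); mem=0
  op8 P1: load  L0 → S/S/I/I on L0; bus BusRd Flush; mem=27
  op9 P1: store L1 := 14 → I/M/I/I on L1; bus BusRdX; mem=66
  op10 P3: store L1 := 65 → I/I/I/M on L1; bus BusRdX Flush; mem=14
  op11 P0: load  L1 → S/I/I/S on L1; bus BusRd Flush; mem=65
  op12 P3: store L1 := 32 → I/I/I/M on L1; bus BusRdX; mem=65
  op13 P3: load  L0 → S/S/I/S on L0; bus BusRd; mem=27
  op14 P3: load  L0 → S/S/I/S on L0; bus (none); mem=27
  op15 P0: store L0 := 8 → M/I/I/I on L0; bus BusRdX; mem=27
  op16 P3: load  L1 → I/I/I/M on L1; bus (none); mem=65
  op17 P0: store L1 := 84 → M/I/I/I on L1; bus BusRdX Flush; mem=32
  op18 P3: store L1 := 30 → I/I/I/M on L1; bus BusRdX Flush; mem=84
  op19 P0: store L1 := 39 → M/I/I/I on L1; bus BusRdX Flush; mem=30
  op20 P0: load  L1 → M/I/I/I on L1; bus (none); mem=30
  op21 P0: load  L0 → M/I/I/I on L0; bus (none); mem=27
  op22 P2: store L0 := 99 → I/I/M/I on L0; bus BusRdX Flush; mem=8
  op23 P2: load  L0 → I/I/M/I on L0; bus (none); mem=8
  op24 P3: store L1 := 5 → I/I/I/M on L1; bus BusRdX Flush; mem=39
  op25 P0: store L1 := 3 → M/I/I/I on L1; bus BusRdX Flush; mem=5
  op26 P2: load  L1 → S/I/S/I on L1; bus BusRd Flush; mem=3
  op27 P3: load  L1 → S/I/S/S on L1; bus BusRd; mem=3
  op28 P3: store L0 := 56 → I/I/I/M on L0; bus BusRdX Flush; mem=99
  op29 P3: store L0 := 68 → I/I/I/M on L0; bus (none); mem=99
  op30 P2: load  L0 → I/I/S/S on L0; bus BusRd Flush; mem=68

bus = BusRdX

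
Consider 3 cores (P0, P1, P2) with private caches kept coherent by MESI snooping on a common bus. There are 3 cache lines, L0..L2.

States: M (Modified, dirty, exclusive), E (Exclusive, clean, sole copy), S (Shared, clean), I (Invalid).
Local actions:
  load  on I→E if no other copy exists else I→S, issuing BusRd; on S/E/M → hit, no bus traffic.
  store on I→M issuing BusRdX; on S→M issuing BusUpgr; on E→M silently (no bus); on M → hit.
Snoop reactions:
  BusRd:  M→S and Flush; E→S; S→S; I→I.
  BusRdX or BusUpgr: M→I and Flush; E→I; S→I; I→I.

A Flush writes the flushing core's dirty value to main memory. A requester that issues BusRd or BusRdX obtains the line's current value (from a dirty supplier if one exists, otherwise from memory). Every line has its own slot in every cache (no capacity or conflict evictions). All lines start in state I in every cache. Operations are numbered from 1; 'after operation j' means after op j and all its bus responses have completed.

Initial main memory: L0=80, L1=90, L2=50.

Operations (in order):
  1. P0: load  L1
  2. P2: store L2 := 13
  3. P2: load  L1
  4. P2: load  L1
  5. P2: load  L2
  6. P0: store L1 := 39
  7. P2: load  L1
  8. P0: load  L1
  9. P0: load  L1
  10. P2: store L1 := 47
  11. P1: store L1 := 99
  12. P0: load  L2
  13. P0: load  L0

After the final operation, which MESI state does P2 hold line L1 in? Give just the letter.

state = I

step 1: P0: load  L1  ⟶  EII  (L1)  txn=BusRd  M[L1]=90
step 2: P2: store L2 := 13  ⟶  IIM  (L2)  txn=BusRdX  M[L2]=50
step 3: P2: load  L1  ⟶  SIS  (L1)  txn=BusRd  M[L1]=90
step 4: P2: load  L1  ⟶  SIS  (L1)  txn=∅  M[L1]=90
step 5: P2: load  L2  ⟶  IIM  (L2)  txn=∅  M[L2]=50
step 6: P0: store L1 := 39  ⟶  MII  (L1)  txn=BusUpgr  M[L1]=90
step 7: P2: load  L1  ⟶  SIS  (L1)  txn=BusRd+Flush  M[L1]=39
step 8: P0: load  L1  ⟶  SIS  (L1)  txn=∅  M[L1]=39
step 9: P0: load  L1  ⟶  SIS  (L1)  txn=∅  M[L1]=39
step 10: P2: store L1 := 47  ⟶  IIM  (L1)  txn=BusUpgr  M[L1]=39
step 11: P1: store L1 := 99  ⟶  IMI  (L1)  txn=BusRdX+Flush  M[L1]=47
step 12: P0: load  L2  ⟶  SIS  (L2)  txn=BusRd+Flush  M[L2]=13
step 13: P0: load  L0  ⟶  EII  (L0)  txn=BusRd  M[L0]=80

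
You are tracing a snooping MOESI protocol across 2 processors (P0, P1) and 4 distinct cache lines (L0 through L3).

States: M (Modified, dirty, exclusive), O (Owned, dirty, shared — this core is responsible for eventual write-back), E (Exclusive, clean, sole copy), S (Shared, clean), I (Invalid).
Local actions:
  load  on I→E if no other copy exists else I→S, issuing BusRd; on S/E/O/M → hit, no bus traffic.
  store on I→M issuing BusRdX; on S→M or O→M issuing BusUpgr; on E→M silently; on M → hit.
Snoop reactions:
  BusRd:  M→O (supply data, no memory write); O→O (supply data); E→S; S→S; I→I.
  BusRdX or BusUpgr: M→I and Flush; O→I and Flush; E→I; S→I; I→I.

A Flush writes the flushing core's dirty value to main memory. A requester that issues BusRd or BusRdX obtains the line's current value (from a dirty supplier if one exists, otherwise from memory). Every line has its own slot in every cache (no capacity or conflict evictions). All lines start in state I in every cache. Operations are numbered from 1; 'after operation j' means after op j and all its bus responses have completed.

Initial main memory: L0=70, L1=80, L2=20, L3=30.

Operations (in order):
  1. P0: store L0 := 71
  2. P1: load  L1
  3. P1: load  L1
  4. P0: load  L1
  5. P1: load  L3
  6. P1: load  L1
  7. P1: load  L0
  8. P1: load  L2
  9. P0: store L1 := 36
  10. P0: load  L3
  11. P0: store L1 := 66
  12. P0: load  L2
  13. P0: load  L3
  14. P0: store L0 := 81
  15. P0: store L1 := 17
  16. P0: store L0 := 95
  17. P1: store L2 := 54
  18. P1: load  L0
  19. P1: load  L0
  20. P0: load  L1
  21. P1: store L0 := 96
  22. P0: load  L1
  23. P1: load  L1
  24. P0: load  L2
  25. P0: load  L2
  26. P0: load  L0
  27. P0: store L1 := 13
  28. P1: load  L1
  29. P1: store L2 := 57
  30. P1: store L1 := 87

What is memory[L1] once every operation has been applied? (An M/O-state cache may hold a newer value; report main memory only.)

step 1: P0: store L0 := 71  ⟶  MI  (L0)  txn=BusRdX  M[L0]=70
step 2: P1: load  L1  ⟶  IE  (L1)  txn=BusRd  M[L1]=80
step 3: P1: load  L1  ⟶  IE  (L1)  txn=∅  M[L1]=80
step 4: P0: load  L1  ⟶  SS  (L1)  txn=BusRd  M[L1]=80
step 5: P1: load  L3  ⟶  IE  (L3)  txn=BusRd  M[L3]=30
step 6: P1: load  L1  ⟶  SS  (L1)  txn=∅  M[L1]=80
step 7: P1: load  L0  ⟶  OS  (L0)  txn=BusRd  M[L0]=70
step 8: P1: load  L2  ⟶  IE  (L2)  txn=BusRd  M[L2]=20
step 9: P0: store L1 := 36  ⟶  MI  (L1)  txn=BusUpgr  M[L1]=80
step 10: P0: load  L3  ⟶  SS  (L3)  txn=BusRd  M[L3]=30
step 11: P0: store L1 := 66  ⟶  MI  (L1)  txn=∅  M[L1]=80
step 12: P0: load  L2  ⟶  SS  (L2)  txn=BusRd  M[L2]=20
step 13: P0: load  L3  ⟶  SS  (L3)  txn=∅  M[L3]=30
step 14: P0: store L0 := 81  ⟶  MI  (L0)  txn=BusUpgr  M[L0]=70
step 15: P0: store L1 := 17  ⟶  MI  (L1)  txn=∅  M[L1]=80
step 16: P0: store L0 := 95  ⟶  MI  (L0)  txn=∅  M[L0]=70
step 17: P1: store L2 := 54  ⟶  IM  (L2)  txn=BusUpgr  M[L2]=20
step 18: P1: load  L0  ⟶  OS  (L0)  txn=BusRd  M[L0]=70
step 19: P1: load  L0  ⟶  OS  (L0)  txn=∅  M[L0]=70
step 20: P0: load  L1  ⟶  MI  (L1)  txn=∅  M[L1]=80
step 21: P1: store L0 := 96  ⟶  IM  (L0)  txn=BusUpgr+Flush  M[L0]=95
step 22: P0: load  L1  ⟶  MI  (L1)  txn=∅  M[L1]=80
step 23: P1: load  L1  ⟶  OS  (L1)  txn=BusRd  M[L1]=80
step 24: P0: load  L2  ⟶  SO  (L2)  txn=BusRd  M[L2]=20
step 25: P0: load  L2  ⟶  SO  (L2)  txn=∅  M[L2]=20
step 26: P0: load  L0  ⟶  SO  (L0)  txn=BusRd  M[L0]=95
step 27: P0: store L1 := 13  ⟶  MI  (L1)  txn=BusUpgr  M[L1]=80
step 28: P1: load  L1  ⟶  OS  (L1)  txn=BusRd  M[L1]=80
step 29: P1: store L2 := 57  ⟶  IM  (L2)  txn=BusUpgr  M[L2]=20
step 30: P1: store L1 := 87  ⟶  IM  (L1)  txn=BusUpgr+Flush  M[L1]=13

memory[L1] = 13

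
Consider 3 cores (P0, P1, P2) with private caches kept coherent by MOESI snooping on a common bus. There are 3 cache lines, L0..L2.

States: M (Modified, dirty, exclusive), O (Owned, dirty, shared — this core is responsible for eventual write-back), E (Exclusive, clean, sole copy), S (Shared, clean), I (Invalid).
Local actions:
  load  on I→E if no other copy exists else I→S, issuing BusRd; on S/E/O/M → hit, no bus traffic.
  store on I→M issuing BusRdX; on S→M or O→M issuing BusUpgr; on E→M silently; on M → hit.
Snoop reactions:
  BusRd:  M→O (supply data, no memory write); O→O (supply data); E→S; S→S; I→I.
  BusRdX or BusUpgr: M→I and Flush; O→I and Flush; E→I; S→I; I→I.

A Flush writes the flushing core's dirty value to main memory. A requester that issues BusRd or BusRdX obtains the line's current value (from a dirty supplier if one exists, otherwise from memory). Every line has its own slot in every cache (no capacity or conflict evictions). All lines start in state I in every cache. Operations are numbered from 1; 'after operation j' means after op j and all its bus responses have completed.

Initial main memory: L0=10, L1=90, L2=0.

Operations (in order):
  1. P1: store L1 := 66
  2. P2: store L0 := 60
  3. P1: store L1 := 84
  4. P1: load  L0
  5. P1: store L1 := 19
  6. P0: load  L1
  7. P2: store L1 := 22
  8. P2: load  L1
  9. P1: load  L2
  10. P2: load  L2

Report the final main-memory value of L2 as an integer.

1. P1: store L1 := 66  bus=[BusRdX]  L1: P0=I P1=M P2=I  mem[L1]=90
2. P2: store L0 := 60  bus=[BusRdX]  L0: P0=I P1=I P2=M  mem[L0]=10
3. P1: store L1 := 84  bus=[-]  L1: P0=I P1=M P2=I  mem[L1]=90
4. P1: load  L0  bus=[BusRd]  L0: P0=I P1=S P2=O  mem[L0]=10
5. P1: store L1 := 19  bus=[-]  L1: P0=I P1=M P2=I  mem[L1]=90
6. P0: load  L1  bus=[BusRd]  L1: P0=S P1=O P2=I  mem[L1]=90
7. P2: store L1 := 22  bus=[BusRdX,Flush]  L1: P0=I P1=I P2=M  mem[L1]=19
8. P2: load  L1  bus=[-]  L1: P0=I P1=I P2=M  mem[L1]=19
9. P1: load  L2  bus=[BusRd]  L2: P0=I P1=E P2=I  mem[L2]=0
10. P2: load  L2  bus=[BusRd]  L2: P0=I P1=S P2=S  mem[L2]=0

memory[L2] = 0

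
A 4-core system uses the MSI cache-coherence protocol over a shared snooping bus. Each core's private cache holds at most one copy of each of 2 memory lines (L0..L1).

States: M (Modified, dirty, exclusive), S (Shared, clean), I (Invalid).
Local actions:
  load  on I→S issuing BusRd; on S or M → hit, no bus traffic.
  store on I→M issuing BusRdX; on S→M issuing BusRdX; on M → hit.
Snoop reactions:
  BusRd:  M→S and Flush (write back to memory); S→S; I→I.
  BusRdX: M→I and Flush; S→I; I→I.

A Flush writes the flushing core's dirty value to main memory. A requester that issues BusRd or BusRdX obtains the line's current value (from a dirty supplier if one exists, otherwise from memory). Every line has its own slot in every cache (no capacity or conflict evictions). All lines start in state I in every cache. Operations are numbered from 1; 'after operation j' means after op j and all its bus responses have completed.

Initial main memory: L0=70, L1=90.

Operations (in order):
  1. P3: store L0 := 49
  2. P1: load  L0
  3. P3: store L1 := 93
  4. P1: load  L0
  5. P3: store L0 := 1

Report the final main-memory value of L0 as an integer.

1. P3: store L0 := 49  bus=[BusRdX]  L0: P0=I P1=I P2=I P3=M  mem[L0]=70
2. P1: load  L0  bus=[BusRd,Flush]  L0: P0=I P1=S P2=I P3=S  mem[L0]=49
3. P3: store L1 := 93  bus=[BusRdX]  L1: P0=I P1=I P2=I P3=M  mem[L1]=90
4. P1: load  L0  bus=[-]  L0: P0=I P1=S P2=I P3=S  mem[L0]=49
5. P3: store L0 := 1  bus=[BusRdX]  L0: P0=I P1=I P2=I P3=M  mem[L0]=49

memory[L0] = 49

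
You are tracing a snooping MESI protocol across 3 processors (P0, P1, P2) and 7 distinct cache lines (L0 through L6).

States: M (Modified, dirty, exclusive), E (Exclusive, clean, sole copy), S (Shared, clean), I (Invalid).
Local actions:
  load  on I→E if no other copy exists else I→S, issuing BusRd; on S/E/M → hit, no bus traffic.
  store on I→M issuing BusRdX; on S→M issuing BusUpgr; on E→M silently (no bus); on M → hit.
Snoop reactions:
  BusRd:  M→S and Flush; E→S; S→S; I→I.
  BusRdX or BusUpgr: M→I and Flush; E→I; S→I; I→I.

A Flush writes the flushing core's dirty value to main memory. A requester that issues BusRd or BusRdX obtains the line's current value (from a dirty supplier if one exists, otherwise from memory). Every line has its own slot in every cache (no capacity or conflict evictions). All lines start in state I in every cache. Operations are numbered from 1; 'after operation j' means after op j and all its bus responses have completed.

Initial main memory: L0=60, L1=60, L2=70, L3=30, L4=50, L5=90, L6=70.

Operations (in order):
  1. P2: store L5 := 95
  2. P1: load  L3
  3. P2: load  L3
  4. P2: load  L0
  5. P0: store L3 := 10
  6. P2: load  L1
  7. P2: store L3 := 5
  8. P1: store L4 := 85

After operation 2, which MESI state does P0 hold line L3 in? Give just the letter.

state = I

[1] P2: store L5 := 95 | P0:I, P1:I, P2:M(95) | bus: BusRdX
[2] P1: load  L3 | P0:I, P1:E(30), P2:I | bus: BusRd
[3] P2: load  L3 | P0:I, P1:S(30), P2:S(30) | bus: BusRd
[4] P2: load  L0 | P0:I, P1:I, P2:E(60) | bus: BusRd
[5] P0: store L3 := 10 | P0:M(10), P1:I, P2:I | bus: BusRdX
[6] P2: load  L1 | P0:I, P1:I, P2:E(60) | bus: BusRd
[7] P2: store L3 := 5 | P0:I, P1:I, P2:M(5) | bus: BusRdX,Flush
[8] P1: store L4 := 85 | P0:I, P1:M(85), P2:I | bus: BusRdX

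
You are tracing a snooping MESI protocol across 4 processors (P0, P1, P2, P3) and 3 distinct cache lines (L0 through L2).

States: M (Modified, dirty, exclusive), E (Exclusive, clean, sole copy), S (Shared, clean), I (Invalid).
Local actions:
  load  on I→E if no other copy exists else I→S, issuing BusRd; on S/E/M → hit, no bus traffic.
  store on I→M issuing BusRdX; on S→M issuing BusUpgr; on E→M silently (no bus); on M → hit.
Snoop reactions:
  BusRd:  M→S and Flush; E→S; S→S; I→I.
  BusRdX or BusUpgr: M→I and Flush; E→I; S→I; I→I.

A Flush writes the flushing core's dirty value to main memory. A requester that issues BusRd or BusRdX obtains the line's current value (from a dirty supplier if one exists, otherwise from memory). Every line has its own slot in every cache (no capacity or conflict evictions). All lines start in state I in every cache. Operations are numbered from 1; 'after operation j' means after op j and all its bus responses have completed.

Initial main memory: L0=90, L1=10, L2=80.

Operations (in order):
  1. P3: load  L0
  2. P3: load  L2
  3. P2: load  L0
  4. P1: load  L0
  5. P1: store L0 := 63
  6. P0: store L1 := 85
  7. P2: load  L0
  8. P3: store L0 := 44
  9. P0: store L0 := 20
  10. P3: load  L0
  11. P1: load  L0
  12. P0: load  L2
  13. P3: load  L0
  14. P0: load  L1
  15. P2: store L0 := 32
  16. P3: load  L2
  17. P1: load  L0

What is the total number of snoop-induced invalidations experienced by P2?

invalidations = 2

[1] P3: load  L0 | P0:I, P1:I, P2:I, P3:E(90) | bus: BusRd
[2] P3: load  L2 | P0:I, P1:I, P2:I, P3:E(80) | bus: BusRd
[3] P2: load  L0 | P0:I, P1:I, P2:S(90), P3:S(90) | bus: BusRd
[4] P1: load  L0 | P0:I, P1:S(90), P2:S(90), P3:S(90) | bus: BusRd
[5] P1: store L0 := 63 | P0:I, P1:M(63), P2:I, P3:I | bus: BusUpgr
[6] P0: store L1 := 85 | P0:M(85), P1:I, P2:I, P3:I | bus: BusRdX
[7] P2: load  L0 | P0:I, P1:S(63), P2:S(63), P3:I | bus: BusRd,Flush
[8] P3: store L0 := 44 | P0:I, P1:I, P2:I, P3:M(44) | bus: BusRdX
[9] P0: store L0 := 20 | P0:M(20), P1:I, P2:I, P3:I | bus: BusRdX,Flush
[10] P3: load  L0 | P0:S(20), P1:I, P2:I, P3:S(20) | bus: BusRd,Flush
[11] P1: load  L0 | P0:S(20), P1:S(20), P2:I, P3:S(20) | bus: BusRd
[12] P0: load  L2 | P0:S(80), P1:I, P2:I, P3:S(80) | bus: BusRd
[13] P3: load  L0 | P0:S(20), P1:S(20), P2:I, P3:S(20) | bus: none
[14] P0: load  L1 | P0:M(85), P1:I, P2:I, P3:I | bus: none
[15] P2: store L0 := 32 | P0:I, P1:I, P2:M(32), P3:I | bus: BusRdX
[16] P3: load  L2 | P0:S(80), P1:I, P2:I, P3:S(80) | bus: none
[17] P1: load  L0 | P0:I, P1:S(32), P2:S(32), P3:I | bus: BusRd,Flush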